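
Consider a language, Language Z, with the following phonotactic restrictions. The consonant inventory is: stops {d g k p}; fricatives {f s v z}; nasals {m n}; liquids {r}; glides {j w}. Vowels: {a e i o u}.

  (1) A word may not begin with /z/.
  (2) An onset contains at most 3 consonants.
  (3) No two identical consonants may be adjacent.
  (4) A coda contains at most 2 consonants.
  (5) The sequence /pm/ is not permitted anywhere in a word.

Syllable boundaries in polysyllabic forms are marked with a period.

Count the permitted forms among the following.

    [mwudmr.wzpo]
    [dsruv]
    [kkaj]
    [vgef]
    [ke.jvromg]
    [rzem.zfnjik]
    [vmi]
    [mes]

5

[mwudmr.wzpo] — violates constraint 4: syllable 1 coda /dmr/ has 3 consonants (> 2) → not permitted
[dsruv] — σ1 onset /dsr/ (3C), coda /v/ ok → permitted
[kkaj] — violates constraint 3: adjacent identical consonants /kk/ → not permitted
[vgef] — σ1 onset /vg/ (2C), coda /f/ ok → permitted
[ke.jvromg] — σ1 onset /k/, coda /∅/ ok; σ2 onset /jvr/ (3C), coda /mg/ (2C) ok → permitted
[rzem.zfnjik] — violates constraint 2: syllable 2 onset /zfnj/ has 4 consonants (> 3) → not permitted
[vmi] — σ1 onset /vm/ (2C), coda /∅/ ok → permitted
[mes] — σ1 onset /m/, coda /s/ ok → permitted
Permitted: [dsruv], [vgef], [ke.jvromg], [vmi], [mes] → 5.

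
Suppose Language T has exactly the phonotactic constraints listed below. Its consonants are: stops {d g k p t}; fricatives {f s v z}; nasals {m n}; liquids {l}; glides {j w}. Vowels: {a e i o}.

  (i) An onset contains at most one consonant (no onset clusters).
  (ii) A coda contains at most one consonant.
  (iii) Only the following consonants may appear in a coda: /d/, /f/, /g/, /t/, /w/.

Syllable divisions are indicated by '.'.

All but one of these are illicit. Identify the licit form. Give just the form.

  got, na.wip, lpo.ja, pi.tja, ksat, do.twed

got — σ1 onset /g/, coda /t/ ok → licit
na.wip — violates constraint (iii): syllable 2 coda contains /p/, which is not a licensed coda consonant → illicit
lpo.ja — violates constraint (i): syllable 1 onset /lp/ has 2 consonants (> 1) → illicit
pi.tja — violates constraint (i): syllable 2 onset /tj/ has 2 consonants (> 1) → illicit
ksat — violates constraint (i): syllable 1 onset /ks/ has 2 consonants (> 1) → illicit
do.twed — violates constraint (i): syllable 2 onset /tw/ has 2 consonants (> 1) → illicit

got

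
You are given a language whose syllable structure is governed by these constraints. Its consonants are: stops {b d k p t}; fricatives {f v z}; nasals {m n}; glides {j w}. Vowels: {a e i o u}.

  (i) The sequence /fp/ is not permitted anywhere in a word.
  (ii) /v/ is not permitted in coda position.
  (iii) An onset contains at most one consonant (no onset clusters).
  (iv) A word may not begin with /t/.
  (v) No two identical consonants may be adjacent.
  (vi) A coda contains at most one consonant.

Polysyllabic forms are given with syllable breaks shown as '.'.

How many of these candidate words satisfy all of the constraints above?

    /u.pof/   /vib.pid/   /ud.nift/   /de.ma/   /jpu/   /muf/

/u.pof/ — σ1 onset /∅/, coda /∅/ ok; σ2 onset /p/, coda /f/ ok → phonotactically legal
/vib.pid/ — σ1 onset /v/, coda /b/ ok; σ2 onset /p/, coda /d/ ok → phonotactically legal
/ud.nift/ — violates constraint (vi): syllable 2 coda /ft/ has 2 consonants (> 1) → phonotactically illegal
/de.ma/ — σ1 onset /d/, coda /∅/ ok; σ2 onset /m/, coda /∅/ ok → phonotactically legal
/jpu/ — violates constraint (iii): syllable 1 onset /jp/ has 2 consonants (> 1) → phonotactically illegal
/muf/ — σ1 onset /m/, coda /f/ ok → phonotactically legal
Phonotactically legal: /u.pof/, /vib.pid/, /de.ma/, /muf/ → 4.

4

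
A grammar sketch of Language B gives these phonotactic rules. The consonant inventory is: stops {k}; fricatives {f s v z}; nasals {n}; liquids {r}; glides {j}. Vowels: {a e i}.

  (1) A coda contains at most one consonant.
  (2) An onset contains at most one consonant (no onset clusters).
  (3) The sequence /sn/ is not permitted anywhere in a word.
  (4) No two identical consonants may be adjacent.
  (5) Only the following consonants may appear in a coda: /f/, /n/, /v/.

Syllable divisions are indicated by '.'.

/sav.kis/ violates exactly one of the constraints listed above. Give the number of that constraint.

/sav.kis/: syllable 2 coda contains /s/, which is not a licensed coda consonant.
This is a violation of constraint 5: "Only the following consonants may appear in a coda: /f/, /n/, /v/."
The remaining constraints (1, 2, 3, 4) are satisfied.

5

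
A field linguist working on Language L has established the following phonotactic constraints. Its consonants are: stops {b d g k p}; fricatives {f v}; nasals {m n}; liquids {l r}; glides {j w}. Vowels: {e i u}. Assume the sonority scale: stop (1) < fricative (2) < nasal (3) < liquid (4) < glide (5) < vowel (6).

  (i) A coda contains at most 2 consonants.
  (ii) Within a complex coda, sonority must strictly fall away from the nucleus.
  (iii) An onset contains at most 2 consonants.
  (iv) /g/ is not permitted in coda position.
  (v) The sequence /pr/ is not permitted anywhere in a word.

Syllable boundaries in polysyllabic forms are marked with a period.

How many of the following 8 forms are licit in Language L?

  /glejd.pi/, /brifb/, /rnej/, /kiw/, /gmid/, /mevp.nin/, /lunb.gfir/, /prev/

7

/glejd.pi/ — σ1 onset /gl/ (2C), coda /jd/ (5→1 falls) ok; σ2 onset /p/, coda /∅/ ok → licit
/brifb/ — σ1 onset /br/ (2C), coda /fb/ (2→1 falls) ok → licit
/rnej/ — σ1 onset /rn/ (2C), coda /j/ ok → licit
/kiw/ — σ1 onset /k/, coda /w/ ok → licit
/gmid/ — σ1 onset /gm/ (2C), coda /d/ ok → licit
/mevp.nin/ — σ1 onset /m/, coda /vp/ (2→1 falls) ok; σ2 onset /n/, coda /n/ ok → licit
/lunb.gfir/ — σ1 onset /l/, coda /nb/ (3→1 falls) ok; σ2 onset /gf/ (2C), coda /r/ ok → licit
/prev/ — violates constraint (v): contains banned sequence /pr/ → illicit
Licit: /glejd.pi/, /brifb/, /rnej/, /kiw/, /gmid/, /mevp.nin/, /lunb.gfir/ → 7.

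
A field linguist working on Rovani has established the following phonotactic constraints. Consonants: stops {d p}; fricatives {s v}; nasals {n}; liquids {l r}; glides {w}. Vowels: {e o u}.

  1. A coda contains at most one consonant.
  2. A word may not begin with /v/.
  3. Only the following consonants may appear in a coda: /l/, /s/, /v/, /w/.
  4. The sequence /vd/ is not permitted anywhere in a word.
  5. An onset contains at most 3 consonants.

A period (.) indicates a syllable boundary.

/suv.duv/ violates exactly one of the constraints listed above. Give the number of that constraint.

/suv.duv/: contains banned sequence /vd/.
This is a violation of constraint 4: "The sequence /vd/ is not permitted anywhere in a word."
The remaining constraints (1, 2, 3, 5) are satisfied.

4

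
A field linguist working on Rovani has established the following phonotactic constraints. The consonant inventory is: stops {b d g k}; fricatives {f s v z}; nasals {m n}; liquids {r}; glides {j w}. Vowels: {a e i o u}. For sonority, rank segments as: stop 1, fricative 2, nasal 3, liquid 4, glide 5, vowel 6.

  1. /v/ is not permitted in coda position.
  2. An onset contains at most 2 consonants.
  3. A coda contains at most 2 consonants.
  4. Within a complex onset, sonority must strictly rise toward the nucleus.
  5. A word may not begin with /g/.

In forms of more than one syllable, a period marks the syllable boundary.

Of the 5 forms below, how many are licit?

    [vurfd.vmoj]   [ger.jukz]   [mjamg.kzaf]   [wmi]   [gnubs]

[vurfd.vmoj] — violates constraint 3: syllable 1 coda /rfd/ has 3 consonants (> 2) → illicit
[ger.jukz] — violates constraint 5: word begins with /g/ → illicit
[mjamg.kzaf] — σ1 onset /mj/ (3→5 rises), coda /mg/ (2C) ok; σ2 onset /kz/ (1→2 rises), coda /f/ ok → licit
[wmi] — violates constraint 4: syllable 1 onset /wm/: /w/ (glide, 5) → /m/ (nasal, 3) does not rise → illicit
[gnubs] — violates constraint 5: word begins with /g/ → illicit
Licit: [mjamg.kzaf] → 1.

1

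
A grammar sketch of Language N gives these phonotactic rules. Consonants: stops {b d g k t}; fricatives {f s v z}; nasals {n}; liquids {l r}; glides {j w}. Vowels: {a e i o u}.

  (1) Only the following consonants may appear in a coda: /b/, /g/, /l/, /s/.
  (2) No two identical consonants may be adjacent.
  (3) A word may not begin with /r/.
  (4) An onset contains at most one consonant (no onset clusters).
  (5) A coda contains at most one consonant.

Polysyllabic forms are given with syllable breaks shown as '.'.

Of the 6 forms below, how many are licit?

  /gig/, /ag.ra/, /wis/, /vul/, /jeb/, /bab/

6

/gig/ — σ1 onset /g/, coda /g/ ok → licit
/ag.ra/ — σ1 onset /∅/, coda /g/ ok; σ2 onset /r/, coda /∅/ ok → licit
/wis/ — σ1 onset /w/, coda /s/ ok → licit
/vul/ — σ1 onset /v/, coda /l/ ok → licit
/jeb/ — σ1 onset /j/, coda /b/ ok → licit
/bab/ — σ1 onset /b/, coda /b/ ok → licit
Licit: /gig/, /ag.ra/, /wis/, /vul/, /jeb/, /bab/ → 6.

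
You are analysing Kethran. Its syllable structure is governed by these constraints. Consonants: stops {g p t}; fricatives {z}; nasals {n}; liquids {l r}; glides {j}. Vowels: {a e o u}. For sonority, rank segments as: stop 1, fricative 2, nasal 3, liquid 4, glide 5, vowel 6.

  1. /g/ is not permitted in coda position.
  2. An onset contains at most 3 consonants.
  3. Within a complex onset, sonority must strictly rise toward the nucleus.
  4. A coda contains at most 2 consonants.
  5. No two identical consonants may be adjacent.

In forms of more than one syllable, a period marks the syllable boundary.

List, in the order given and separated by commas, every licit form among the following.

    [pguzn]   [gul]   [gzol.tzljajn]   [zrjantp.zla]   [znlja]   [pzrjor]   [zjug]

[gul]

[pguzn] — violates constraint 3: syllable 1 onset /pg/: /p/ (stop, 1) → /g/ (stop, 1) does not rise → illicit
[gul] — σ1 onset /g/, coda /l/ ok → licit
[gzol.tzljajn] — violates constraint 2: syllable 2 onset /tzlj/ has 4 consonants (> 3) → illicit
[zrjantp.zla] — violates constraint 4: syllable 1 coda /ntp/ has 3 consonants (> 2) → illicit
[znlja] — violates constraint 2: syllable 1 onset /znlj/ has 4 consonants (> 3) → illicit
[pzrjor] — violates constraint 2: syllable 1 onset /pzrj/ has 4 consonants (> 3) → illicit
[zjug] — violates constraint 1: syllable 1 coda contains /g/ → illicit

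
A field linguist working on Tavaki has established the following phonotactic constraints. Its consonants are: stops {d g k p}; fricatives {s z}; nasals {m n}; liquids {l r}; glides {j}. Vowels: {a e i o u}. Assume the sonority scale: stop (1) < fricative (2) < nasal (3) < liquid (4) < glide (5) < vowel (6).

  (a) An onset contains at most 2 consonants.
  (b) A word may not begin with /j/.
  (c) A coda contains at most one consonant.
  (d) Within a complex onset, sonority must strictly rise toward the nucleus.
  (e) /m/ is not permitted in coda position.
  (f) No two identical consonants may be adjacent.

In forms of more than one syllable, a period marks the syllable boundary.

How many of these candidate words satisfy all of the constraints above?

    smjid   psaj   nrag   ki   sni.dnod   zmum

4

smjid — violates constraint (a): syllable 1 onset /smj/ has 3 consonants (> 2) → illicit
psaj — σ1 onset /ps/ (1→2 rises), coda /j/ ok → licit
nrag — σ1 onset /nr/ (3→4 rises), coda /g/ ok → licit
ki — σ1 onset /k/, coda /∅/ ok → licit
sni.dnod — σ1 onset /sn/ (2→3 rises), coda /∅/ ok; σ2 onset /dn/ (1→3 rises), coda /d/ ok → licit
zmum — violates constraint (e): syllable 1 coda contains /m/ → illicit
Licit: psaj, nrag, ki, sni.dnod → 4.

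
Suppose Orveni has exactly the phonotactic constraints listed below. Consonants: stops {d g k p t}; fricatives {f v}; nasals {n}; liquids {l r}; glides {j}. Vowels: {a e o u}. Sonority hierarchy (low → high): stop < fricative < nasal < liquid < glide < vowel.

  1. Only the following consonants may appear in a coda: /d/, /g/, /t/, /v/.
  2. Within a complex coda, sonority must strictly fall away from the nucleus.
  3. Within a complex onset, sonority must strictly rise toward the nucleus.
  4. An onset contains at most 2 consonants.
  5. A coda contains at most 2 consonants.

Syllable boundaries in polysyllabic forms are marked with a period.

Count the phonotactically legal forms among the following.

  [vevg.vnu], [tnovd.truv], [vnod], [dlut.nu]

[vevg.vnu] — σ1 onset /v/, coda /vg/ (2→1 falls) ok; σ2 onset /vn/ (2→3 rises), coda /∅/ ok → phonotactically legal
[tnovd.truv] — σ1 onset /tn/ (1→3 rises), coda /vd/ (2→1 falls) ok; σ2 onset /tr/ (1→4 rises), coda /v/ ok → phonotactically legal
[vnod] — σ1 onset /vn/ (2→3 rises), coda /d/ ok → phonotactically legal
[dlut.nu] — σ1 onset /dl/ (1→4 rises), coda /t/ ok; σ2 onset /n/, coda /∅/ ok → phonotactically legal
Phonotactically legal: [vevg.vnu], [tnovd.truv], [vnod], [dlut.nu] → 4.

4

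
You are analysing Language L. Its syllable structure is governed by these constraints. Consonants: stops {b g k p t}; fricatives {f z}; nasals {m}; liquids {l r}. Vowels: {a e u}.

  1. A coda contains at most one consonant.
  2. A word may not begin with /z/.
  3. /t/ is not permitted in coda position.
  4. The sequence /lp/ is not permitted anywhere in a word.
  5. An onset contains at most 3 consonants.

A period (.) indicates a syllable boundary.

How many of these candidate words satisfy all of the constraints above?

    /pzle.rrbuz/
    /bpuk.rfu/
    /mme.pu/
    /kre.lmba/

/pzle.rrbuz/ — σ1 onset /pzl/ (3C), coda /∅/ ok; σ2 onset /rrb/ (3C), coda /z/ ok → licit
/bpuk.rfu/ — σ1 onset /bp/ (2C), coda /k/ ok; σ2 onset /rf/ (2C), coda /∅/ ok → licit
/mme.pu/ — σ1 onset /mm/ (2C), coda /∅/ ok; σ2 onset /p/, coda /∅/ ok → licit
/kre.lmba/ — σ1 onset /kr/ (2C), coda /∅/ ok; σ2 onset /lmb/ (3C), coda /∅/ ok → licit
Licit: /pzle.rrbuz/, /bpuk.rfu/, /mme.pu/, /kre.lmba/ → 4.

4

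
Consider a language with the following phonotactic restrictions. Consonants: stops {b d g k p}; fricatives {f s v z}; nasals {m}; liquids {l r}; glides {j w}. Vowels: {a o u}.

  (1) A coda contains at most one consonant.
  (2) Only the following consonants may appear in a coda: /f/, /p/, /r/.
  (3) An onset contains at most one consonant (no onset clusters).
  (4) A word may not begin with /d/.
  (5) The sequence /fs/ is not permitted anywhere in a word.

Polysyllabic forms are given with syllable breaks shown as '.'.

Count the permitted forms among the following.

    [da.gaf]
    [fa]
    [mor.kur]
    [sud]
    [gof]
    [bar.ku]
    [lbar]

4

[da.gaf] — violates constraint 4: word begins with /d/ → not permitted
[fa] — σ1 onset /f/, coda /∅/ ok → permitted
[mor.kur] — σ1 onset /m/, coda /r/ ok; σ2 onset /k/, coda /r/ ok → permitted
[sud] — violates constraint 2: syllable 1 coda contains /d/, which is not a licensed coda consonant → not permitted
[gof] — σ1 onset /g/, coda /f/ ok → permitted
[bar.ku] — σ1 onset /b/, coda /r/ ok; σ2 onset /k/, coda /∅/ ok → permitted
[lbar] — violates constraint 3: syllable 1 onset /lb/ has 2 consonants (> 1) → not permitted
Permitted: [fa], [mor.kur], [gof], [bar.ku] → 4.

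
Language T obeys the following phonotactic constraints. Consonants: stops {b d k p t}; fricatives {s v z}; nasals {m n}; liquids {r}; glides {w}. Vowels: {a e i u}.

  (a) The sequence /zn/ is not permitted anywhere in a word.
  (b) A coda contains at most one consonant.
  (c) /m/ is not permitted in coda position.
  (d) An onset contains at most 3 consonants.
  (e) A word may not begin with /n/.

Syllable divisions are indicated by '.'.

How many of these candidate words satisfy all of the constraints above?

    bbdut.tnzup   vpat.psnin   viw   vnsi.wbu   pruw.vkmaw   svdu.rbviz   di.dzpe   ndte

bbdut.tnzup — σ1 onset /bbd/ (3C), coda /t/ ok; σ2 onset /tnz/ (3C), coda /p/ ok → well-formed
vpat.psnin — σ1 onset /vp/ (2C), coda /t/ ok; σ2 onset /psn/ (3C), coda /n/ ok → well-formed
viw — σ1 onset /v/, coda /w/ ok → well-formed
vnsi.wbu — σ1 onset /vns/ (3C), coda /∅/ ok; σ2 onset /wb/ (2C), coda /∅/ ok → well-formed
pruw.vkmaw — σ1 onset /pr/ (2C), coda /w/ ok; σ2 onset /vkm/ (3C), coda /w/ ok → well-formed
svdu.rbviz — σ1 onset /svd/ (3C), coda /∅/ ok; σ2 onset /rbv/ (3C), coda /z/ ok → well-formed
di.dzpe — σ1 onset /d/, coda /∅/ ok; σ2 onset /dzp/ (3C), coda /∅/ ok → well-formed
ndte — violates constraint (e): word begins with /n/ → ill-formed
Well-formed: bbdut.tnzup, vpat.psnin, viw, vnsi.wbu, pruw.vkmaw, svdu.rbviz, di.dzpe → 7.

7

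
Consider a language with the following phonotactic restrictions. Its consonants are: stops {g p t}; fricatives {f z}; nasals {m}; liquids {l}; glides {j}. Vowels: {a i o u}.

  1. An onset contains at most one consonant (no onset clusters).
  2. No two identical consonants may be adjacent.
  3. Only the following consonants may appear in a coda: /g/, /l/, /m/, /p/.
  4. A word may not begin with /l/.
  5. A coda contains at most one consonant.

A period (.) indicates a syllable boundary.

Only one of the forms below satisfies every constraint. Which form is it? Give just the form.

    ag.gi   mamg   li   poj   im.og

ag.gi — violates constraint 2: adjacent identical consonants /gg/ → illicit
mamg — violates constraint 5: syllable 1 coda /mg/ has 2 consonants (> 1) → illicit
li — violates constraint 4: word begins with /l/ → illicit
poj — violates constraint 3: syllable 1 coda contains /j/, which is not a licensed coda consonant → illicit
im.og — σ1 onset /∅/, coda /m/ ok; σ2 onset /∅/, coda /g/ ok → licit

im.og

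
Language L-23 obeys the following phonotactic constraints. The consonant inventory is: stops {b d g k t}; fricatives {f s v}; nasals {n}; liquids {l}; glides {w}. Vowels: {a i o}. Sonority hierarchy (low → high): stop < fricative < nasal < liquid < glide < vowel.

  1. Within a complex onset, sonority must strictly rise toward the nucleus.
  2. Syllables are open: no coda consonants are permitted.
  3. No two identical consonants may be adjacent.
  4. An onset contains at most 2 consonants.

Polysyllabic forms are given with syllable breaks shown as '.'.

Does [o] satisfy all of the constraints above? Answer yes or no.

yes

[o] — σ1 onset /∅/, coda /∅/ ok → phonotactically legal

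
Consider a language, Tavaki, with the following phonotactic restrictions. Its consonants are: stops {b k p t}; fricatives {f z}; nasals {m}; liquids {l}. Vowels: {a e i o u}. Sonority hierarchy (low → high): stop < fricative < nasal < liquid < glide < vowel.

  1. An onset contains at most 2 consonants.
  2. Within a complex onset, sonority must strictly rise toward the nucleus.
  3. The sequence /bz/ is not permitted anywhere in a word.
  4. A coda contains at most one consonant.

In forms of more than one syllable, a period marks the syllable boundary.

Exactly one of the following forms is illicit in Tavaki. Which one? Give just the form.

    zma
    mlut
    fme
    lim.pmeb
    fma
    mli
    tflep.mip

zma — σ1 onset /zm/ (2→3 rises), coda /∅/ ok → licit
mlut — σ1 onset /ml/ (3→4 rises), coda /t/ ok → licit
fme — σ1 onset /fm/ (2→3 rises), coda /∅/ ok → licit
lim.pmeb — σ1 onset /l/, coda /m/ ok; σ2 onset /pm/ (1→3 rises), coda /b/ ok → licit
fma — σ1 onset /fm/ (2→3 rises), coda /∅/ ok → licit
mli — σ1 onset /ml/ (3→4 rises), coda /∅/ ok → licit
tflep.mip — violates constraint 1: syllable 1 onset /tfl/ has 3 consonants (> 2) → illicit

tflep.mip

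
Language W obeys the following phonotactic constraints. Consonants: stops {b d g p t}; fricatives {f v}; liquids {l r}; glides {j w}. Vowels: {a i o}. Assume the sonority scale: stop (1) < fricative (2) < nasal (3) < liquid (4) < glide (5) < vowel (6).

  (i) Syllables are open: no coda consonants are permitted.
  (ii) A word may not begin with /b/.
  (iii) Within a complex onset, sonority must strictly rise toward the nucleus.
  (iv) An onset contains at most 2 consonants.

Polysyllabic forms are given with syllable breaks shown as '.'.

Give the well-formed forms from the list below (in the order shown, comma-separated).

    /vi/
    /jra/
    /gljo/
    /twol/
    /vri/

/vi/ — σ1 onset /v/, coda /∅/ ok → well-formed
/jra/ — violates constraint (iii): syllable 1 onset /jr/: /j/ (glide, 5) → /r/ (liquid, 4) does not rise → ill-formed
/gljo/ — violates constraint (iv): syllable 1 onset /glj/ has 3 consonants (> 2) → ill-formed
/twol/ — violates constraint (i): syllable 1 coda /l/ has 1 consonant (> 0) → ill-formed
/vri/ — σ1 onset /vr/ (2→4 rises), coda /∅/ ok → well-formed

/vi/, /vri/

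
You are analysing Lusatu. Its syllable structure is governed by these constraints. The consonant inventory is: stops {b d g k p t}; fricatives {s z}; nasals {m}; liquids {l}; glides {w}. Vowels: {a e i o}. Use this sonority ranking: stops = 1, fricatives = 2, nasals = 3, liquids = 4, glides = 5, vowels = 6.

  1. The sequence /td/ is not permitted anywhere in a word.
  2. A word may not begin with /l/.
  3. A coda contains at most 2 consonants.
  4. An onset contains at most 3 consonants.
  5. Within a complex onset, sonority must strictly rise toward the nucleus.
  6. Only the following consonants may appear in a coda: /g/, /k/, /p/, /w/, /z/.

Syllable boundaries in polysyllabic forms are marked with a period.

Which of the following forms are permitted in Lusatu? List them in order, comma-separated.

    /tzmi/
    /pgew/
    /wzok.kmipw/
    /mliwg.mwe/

/tzmi/, /mliwg.mwe/

/tzmi/ — σ1 onset /tzm/ (1→2→3 rises), coda /∅/ ok → permitted
/pgew/ — violates constraint 5: syllable 1 onset /pg/: /p/ (stop, 1) → /g/ (stop, 1) does not rise → not permitted
/wzok.kmipw/ — violates constraint 5: syllable 1 onset /wz/: /w/ (glide, 5) → /z/ (fricative, 2) does not rise → not permitted
/mliwg.mwe/ — σ1 onset /ml/ (3→4 rises), coda /wg/ (2C) ok; σ2 onset /mw/ (3→5 rises), coda /∅/ ok → permitted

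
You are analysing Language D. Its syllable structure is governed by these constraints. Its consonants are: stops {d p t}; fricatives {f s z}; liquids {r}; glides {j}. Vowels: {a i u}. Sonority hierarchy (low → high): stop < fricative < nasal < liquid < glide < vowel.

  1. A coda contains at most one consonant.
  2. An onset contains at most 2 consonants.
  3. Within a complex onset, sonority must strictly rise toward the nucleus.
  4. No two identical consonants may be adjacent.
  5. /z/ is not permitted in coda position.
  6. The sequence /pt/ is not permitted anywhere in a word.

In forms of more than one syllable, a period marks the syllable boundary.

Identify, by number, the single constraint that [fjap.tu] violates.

6

[fjap.tu]: contains banned sequence /pt/.
This is a violation of constraint 6: "The sequence /pt/ is not permitted anywhere in a word."
The remaining constraints (1, 2, 3, 4, 5) are satisfied.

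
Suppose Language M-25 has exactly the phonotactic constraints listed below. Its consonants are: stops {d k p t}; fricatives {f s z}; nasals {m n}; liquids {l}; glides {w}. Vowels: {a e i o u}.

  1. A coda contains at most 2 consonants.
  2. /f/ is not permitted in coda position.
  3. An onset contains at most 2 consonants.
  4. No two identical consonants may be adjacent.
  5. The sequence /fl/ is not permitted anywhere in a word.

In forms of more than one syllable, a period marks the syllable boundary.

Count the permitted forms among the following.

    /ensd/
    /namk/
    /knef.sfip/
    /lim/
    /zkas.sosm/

2

/ensd/ — violates constraint 1: syllable 1 coda /nsd/ has 3 consonants (> 2) → not permitted
/namk/ — σ1 onset /n/, coda /mk/ (2C) ok → permitted
/knef.sfip/ — violates constraint 2: syllable 1 coda contains /f/ → not permitted
/lim/ — σ1 onset /l/, coda /m/ ok → permitted
/zkas.sosm/ — violates constraint 4: adjacent identical consonants /ss/ → not permitted
Permitted: /namk/, /lim/ → 2.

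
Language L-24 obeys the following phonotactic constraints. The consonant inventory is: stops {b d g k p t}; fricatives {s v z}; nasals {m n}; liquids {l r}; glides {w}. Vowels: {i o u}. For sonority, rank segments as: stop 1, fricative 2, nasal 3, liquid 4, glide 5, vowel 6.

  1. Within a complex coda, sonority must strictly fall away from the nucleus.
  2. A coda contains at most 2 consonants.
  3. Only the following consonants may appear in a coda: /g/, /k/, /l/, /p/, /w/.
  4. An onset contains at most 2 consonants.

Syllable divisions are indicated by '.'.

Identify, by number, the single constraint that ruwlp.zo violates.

ruwlp.zo: syllable 1 coda /wlp/ has 3 consonants (> 2).
This is a violation of constraint 2: "A coda contains at most 2 consonants."
The remaining constraints (1, 3, 4) are satisfied.

2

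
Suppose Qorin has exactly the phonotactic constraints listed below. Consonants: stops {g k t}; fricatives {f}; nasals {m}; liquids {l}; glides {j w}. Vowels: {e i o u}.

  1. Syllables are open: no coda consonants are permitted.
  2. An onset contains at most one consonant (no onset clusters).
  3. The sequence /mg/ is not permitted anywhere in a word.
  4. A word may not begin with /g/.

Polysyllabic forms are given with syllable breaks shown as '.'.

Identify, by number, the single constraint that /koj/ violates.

/koj/: syllable 1 coda /j/ has 1 consonant (> 0).
This is a violation of constraint 1: "Syllables are open: no coda consonants are permitted."
The remaining constraints (2, 3, 4) are satisfied.

1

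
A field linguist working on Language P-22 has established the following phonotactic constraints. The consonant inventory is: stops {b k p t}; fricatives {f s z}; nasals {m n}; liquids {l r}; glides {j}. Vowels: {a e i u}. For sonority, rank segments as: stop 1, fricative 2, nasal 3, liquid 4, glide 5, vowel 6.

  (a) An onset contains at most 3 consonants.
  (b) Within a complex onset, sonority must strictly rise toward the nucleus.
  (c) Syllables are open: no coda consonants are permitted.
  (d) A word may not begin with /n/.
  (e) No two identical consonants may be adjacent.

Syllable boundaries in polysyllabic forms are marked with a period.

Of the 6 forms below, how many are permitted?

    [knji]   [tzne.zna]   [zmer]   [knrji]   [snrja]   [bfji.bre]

[knji] — σ1 onset /knj/ (1→3→5 rises), coda /∅/ ok → permitted
[tzne.zna] — σ1 onset /tzn/ (1→2→3 rises), coda /∅/ ok; σ2 onset /zn/ (2→3 rises), coda /∅/ ok → permitted
[zmer] — violates constraint (c): syllable 1 coda /r/ has 1 consonant (> 0) → not permitted
[knrji] — violates constraint (a): syllable 1 onset /knrj/ has 4 consonants (> 3) → not permitted
[snrja] — violates constraint (a): syllable 1 onset /snrj/ has 4 consonants (> 3) → not permitted
[bfji.bre] — σ1 onset /bfj/ (1→2→5 rises), coda /∅/ ok; σ2 onset /br/ (1→4 rises), coda /∅/ ok → permitted
Permitted: [knji], [tzne.zna], [bfji.bre] → 3.

3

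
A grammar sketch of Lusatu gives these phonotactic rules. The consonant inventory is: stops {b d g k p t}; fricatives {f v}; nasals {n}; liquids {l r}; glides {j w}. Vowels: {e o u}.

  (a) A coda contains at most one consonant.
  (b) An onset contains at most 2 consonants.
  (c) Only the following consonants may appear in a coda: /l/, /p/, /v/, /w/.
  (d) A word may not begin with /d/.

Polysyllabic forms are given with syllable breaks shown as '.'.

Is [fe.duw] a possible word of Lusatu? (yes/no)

[fe.duw] — σ1 onset /f/, coda /∅/ ok; σ2 onset /d/, coda /w/ ok → permitted

yes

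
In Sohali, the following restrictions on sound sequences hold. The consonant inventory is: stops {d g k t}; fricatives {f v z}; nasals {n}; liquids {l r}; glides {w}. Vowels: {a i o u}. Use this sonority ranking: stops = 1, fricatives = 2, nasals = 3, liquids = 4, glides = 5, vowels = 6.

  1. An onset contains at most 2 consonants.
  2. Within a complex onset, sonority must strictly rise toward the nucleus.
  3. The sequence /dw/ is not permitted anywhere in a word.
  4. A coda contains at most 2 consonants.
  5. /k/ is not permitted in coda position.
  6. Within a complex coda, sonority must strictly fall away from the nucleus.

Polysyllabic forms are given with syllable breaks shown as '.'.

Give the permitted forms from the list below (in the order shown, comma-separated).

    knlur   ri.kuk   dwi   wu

knlur — violates constraint 1: syllable 1 onset /knl/ has 3 consonants (> 2) → not permitted
ri.kuk — violates constraint 5: syllable 2 coda contains /k/ → not permitted
dwi — violates constraint 3: contains banned sequence /dw/ → not permitted
wu — σ1 onset /w/, coda /∅/ ok → permitted

wu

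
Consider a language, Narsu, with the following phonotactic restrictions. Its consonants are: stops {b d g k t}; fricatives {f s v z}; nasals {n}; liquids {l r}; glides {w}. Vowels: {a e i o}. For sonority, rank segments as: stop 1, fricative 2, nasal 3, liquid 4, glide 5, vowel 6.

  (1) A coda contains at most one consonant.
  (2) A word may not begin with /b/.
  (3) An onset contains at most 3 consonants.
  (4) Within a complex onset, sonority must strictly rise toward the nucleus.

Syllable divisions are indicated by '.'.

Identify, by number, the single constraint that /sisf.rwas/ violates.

1

/sisf.rwas/: syllable 1 coda /sf/ has 2 consonants (> 1).
This is a violation of constraint 1: "A coda contains at most one consonant."
The remaining constraints (2, 3, 4) are satisfied.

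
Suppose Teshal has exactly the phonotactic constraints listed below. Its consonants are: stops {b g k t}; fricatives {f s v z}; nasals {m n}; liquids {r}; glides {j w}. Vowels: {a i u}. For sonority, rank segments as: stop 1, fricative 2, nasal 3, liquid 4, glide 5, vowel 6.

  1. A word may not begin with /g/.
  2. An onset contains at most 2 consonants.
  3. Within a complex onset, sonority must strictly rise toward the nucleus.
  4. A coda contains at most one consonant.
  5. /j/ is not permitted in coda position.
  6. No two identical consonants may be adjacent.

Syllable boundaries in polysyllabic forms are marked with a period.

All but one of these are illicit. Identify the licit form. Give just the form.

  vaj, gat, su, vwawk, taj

su

vaj — violates constraint 5: syllable 1 coda contains /j/ → illicit
gat — violates constraint 1: word begins with /g/ → illicit
su — σ1 onset /s/, coda /∅/ ok → licit
vwawk — violates constraint 4: syllable 1 coda /wk/ has 2 consonants (> 1) → illicit
taj — violates constraint 5: syllable 1 coda contains /j/ → illicit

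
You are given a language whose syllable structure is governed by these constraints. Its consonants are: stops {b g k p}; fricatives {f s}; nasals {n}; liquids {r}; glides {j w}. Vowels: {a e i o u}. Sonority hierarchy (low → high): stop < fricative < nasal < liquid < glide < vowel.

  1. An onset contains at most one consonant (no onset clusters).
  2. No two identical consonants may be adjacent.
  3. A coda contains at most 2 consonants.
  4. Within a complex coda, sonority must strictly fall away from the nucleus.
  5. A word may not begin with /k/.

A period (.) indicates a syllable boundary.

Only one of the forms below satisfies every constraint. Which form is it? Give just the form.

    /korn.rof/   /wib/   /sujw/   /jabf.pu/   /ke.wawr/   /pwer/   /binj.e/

/wib/

/korn.rof/ — violates constraint 5: word begins with /k/ → phonotactically illegal
/wib/ — σ1 onset /w/, coda /b/ ok → phonotactically legal
/sujw/ — violates constraint 4: syllable 1 coda /jw/: /j/ (glide, 5) → /w/ (glide, 5) does not fall → phonotactically illegal
/jabf.pu/ — violates constraint 4: syllable 1 coda /bf/: /b/ (stop, 1) → /f/ (fricative, 2) does not fall → phonotactically illegal
/ke.wawr/ — violates constraint 5: word begins with /k/ → phonotactically illegal
/pwer/ — violates constraint 1: syllable 1 onset /pw/ has 2 consonants (> 1) → phonotactically illegal
/binj.e/ — violates constraint 4: syllable 1 coda /nj/: /n/ (nasal, 3) → /j/ (glide, 5) does not fall → phonotactically illegal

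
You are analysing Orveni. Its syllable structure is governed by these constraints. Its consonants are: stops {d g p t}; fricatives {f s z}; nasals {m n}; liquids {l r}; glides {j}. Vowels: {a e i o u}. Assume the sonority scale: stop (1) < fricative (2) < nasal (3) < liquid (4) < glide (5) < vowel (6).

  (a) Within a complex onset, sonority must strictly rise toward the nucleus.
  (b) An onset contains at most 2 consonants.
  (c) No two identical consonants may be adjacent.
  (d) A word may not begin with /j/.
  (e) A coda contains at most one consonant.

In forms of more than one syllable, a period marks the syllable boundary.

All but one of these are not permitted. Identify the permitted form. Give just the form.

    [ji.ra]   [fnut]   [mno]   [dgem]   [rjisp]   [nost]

[fnut]

[ji.ra] — violates constraint (d): word begins with /j/ → not permitted
[fnut] — σ1 onset /fn/ (2→3 rises), coda /t/ ok → permitted
[mno] — violates constraint (a): syllable 1 onset /mn/: /m/ (nasal, 3) → /n/ (nasal, 3) does not rise → not permitted
[dgem] — violates constraint (a): syllable 1 onset /dg/: /d/ (stop, 1) → /g/ (stop, 1) does not rise → not permitted
[rjisp] — violates constraint (e): syllable 1 coda /sp/ has 2 consonants (> 1) → not permitted
[nost] — violates constraint (e): syllable 1 coda /st/ has 2 consonants (> 1) → not permitted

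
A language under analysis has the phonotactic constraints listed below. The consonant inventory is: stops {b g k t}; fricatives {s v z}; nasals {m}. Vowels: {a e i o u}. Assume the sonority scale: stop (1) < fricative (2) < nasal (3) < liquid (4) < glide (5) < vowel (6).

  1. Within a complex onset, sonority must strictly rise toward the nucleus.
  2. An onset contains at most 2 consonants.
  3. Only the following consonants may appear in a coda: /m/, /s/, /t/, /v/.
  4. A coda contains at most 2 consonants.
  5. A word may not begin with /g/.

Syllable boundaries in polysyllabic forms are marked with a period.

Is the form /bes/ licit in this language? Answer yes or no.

yes

/bes/ — σ1 onset /b/, coda /s/ ok → licit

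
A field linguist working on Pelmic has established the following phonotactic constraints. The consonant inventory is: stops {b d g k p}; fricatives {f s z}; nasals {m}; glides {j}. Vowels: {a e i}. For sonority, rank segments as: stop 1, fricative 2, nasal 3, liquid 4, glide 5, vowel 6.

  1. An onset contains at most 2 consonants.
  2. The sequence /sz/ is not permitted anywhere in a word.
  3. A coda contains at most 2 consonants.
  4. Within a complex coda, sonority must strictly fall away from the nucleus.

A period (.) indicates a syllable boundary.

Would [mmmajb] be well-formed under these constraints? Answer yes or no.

[mmmajb] — violates constraint 1: syllable 1 onset /mmm/ has 3 consonants (> 2) → ill-formed

no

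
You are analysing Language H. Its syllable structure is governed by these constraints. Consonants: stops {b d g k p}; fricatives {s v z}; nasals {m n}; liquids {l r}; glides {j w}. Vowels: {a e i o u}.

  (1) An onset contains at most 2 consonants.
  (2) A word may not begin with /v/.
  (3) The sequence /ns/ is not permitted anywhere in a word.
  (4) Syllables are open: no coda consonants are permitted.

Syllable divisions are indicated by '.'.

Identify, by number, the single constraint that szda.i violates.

1

szda.i: syllable 1 onset /szd/ has 3 consonants (> 2).
This is a violation of constraint 1: "An onset contains at most 2 consonants."
The remaining constraints (2, 3, 4) are satisfied.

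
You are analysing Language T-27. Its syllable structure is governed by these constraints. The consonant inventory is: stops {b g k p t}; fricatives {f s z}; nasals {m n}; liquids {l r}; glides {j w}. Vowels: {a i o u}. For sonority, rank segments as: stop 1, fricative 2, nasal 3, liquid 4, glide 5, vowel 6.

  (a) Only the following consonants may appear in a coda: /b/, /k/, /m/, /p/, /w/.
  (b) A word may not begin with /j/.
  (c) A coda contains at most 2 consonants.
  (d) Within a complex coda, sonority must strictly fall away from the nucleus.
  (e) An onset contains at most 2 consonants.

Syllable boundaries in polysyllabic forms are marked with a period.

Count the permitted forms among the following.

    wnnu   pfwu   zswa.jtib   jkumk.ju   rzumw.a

0

wnnu — violates constraint (e): syllable 1 onset /wnn/ has 3 consonants (> 2) → not permitted
pfwu — violates constraint (e): syllable 1 onset /pfw/ has 3 consonants (> 2) → not permitted
zswa.jtib — violates constraint (e): syllable 1 onset /zsw/ has 3 consonants (> 2) → not permitted
jkumk.ju — violates constraint (b): word begins with /j/ → not permitted
rzumw.a — violates constraint (d): syllable 1 coda /mw/: /m/ (nasal, 3) → /w/ (glide, 5) does not fall → not permitted
No form is permitted → 0.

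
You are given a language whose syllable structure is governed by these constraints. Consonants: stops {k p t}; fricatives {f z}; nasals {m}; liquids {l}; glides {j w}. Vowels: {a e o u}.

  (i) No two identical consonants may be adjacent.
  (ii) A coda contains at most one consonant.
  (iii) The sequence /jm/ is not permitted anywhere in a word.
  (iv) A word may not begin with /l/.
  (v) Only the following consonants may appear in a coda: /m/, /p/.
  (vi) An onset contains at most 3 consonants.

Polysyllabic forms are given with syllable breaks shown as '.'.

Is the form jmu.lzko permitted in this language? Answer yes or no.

no

jmu.lzko — violates constraint (iii): contains banned sequence /jm/ → not permitted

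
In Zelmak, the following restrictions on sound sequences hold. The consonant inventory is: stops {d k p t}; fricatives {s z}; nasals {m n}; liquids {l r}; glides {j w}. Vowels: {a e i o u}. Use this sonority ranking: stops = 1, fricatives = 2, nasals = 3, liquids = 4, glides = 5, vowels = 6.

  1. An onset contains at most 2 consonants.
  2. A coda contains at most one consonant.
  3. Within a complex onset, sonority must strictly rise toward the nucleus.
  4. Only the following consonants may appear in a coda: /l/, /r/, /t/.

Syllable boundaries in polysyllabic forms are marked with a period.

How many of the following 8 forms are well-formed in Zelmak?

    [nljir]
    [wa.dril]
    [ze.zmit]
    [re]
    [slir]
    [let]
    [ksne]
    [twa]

6

[nljir] — violates constraint 1: syllable 1 onset /nlj/ has 3 consonants (> 2) → ill-formed
[wa.dril] — σ1 onset /w/, coda /∅/ ok; σ2 onset /dr/ (1→4 rises), coda /l/ ok → well-formed
[ze.zmit] — σ1 onset /z/, coda /∅/ ok; σ2 onset /zm/ (2→3 rises), coda /t/ ok → well-formed
[re] — σ1 onset /r/, coda /∅/ ok → well-formed
[slir] — σ1 onset /sl/ (2→4 rises), coda /r/ ok → well-formed
[let] — σ1 onset /l/, coda /t/ ok → well-formed
[ksne] — violates constraint 1: syllable 1 onset /ksn/ has 3 consonants (> 2) → ill-formed
[twa] — σ1 onset /tw/ (1→5 rises), coda /∅/ ok → well-formed
Well-formed: [wa.dril], [ze.zmit], [re], [slir], [let], [twa] → 6.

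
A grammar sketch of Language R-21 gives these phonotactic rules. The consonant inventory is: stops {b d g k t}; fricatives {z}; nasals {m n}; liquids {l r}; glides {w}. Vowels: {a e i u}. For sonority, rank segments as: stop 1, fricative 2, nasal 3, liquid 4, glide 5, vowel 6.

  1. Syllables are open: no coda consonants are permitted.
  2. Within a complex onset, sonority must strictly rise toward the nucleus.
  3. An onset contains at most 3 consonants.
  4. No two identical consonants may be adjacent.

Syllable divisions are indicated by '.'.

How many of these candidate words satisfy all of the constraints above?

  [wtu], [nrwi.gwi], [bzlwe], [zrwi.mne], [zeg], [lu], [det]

[wtu] — violates constraint 2: syllable 1 onset /wt/: /w/ (glide, 5) → /t/ (stop, 1) does not rise → not permitted
[nrwi.gwi] — σ1 onset /nrw/ (3→4→5 rises), coda /∅/ ok; σ2 onset /gw/ (1→5 rises), coda /∅/ ok → permitted
[bzlwe] — violates constraint 3: syllable 1 onset /bzlw/ has 4 consonants (> 3) → not permitted
[zrwi.mne] — violates constraint 2: syllable 2 onset /mn/: /m/ (nasal, 3) → /n/ (nasal, 3) does not rise → not permitted
[zeg] — violates constraint 1: syllable 1 coda /g/ has 1 consonant (> 0) → not permitted
[lu] — σ1 onset /l/, coda /∅/ ok → permitted
[det] — violates constraint 1: syllable 1 coda /t/ has 1 consonant (> 0) → not permitted
Permitted: [nrwi.gwi], [lu] → 2.

2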